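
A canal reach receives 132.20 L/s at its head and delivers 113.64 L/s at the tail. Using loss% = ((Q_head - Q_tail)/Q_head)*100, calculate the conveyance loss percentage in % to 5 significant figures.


loss = ((132.20 - 113.64)/132.20)*100 = 14.039 %
Therefore the conveyance loss percentage = 14.039 %.


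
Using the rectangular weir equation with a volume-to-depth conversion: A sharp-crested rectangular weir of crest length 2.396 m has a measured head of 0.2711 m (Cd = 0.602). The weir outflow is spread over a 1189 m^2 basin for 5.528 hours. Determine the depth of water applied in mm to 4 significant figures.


Approach: apply the rectangular weir equation with a volume-to-depth conversion, Q = (2/3)*Cd*L*sqrt(2g)*H^1.5; d = Q*t/A * 1000.
Step 1 — weir discharge:
  Q = (2/3)*0.602*2.396*sqrt(2*9.81)*0.2711^1.5 = 0.601223 m^3/s
Step 2 — volume: V = 0.601223 * 5.528*3600 = 11964.8 m^3
Step 3 — depth: d = V/A * 1000 = 11964.8/1189 * 1000 = 10060 mm
Therefore the depth of water applied = 10060 mm.


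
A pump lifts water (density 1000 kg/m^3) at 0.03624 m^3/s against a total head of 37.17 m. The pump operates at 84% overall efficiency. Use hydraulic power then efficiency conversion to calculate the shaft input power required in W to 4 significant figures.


Approach: apply hydraulic power then efficiency conversion, P = rho*g*Q*H; P_in = P/eta.
Step 1 — hydraulic power (P = rho*g*Q*H):
  P = 1000 * 9.81 * 0.03624 * 37.17 = 13214.5 W
Step 2 — input power: P_in = P/eta = 13214.5 / 0.84 = 15730 W
Therefore the shaft input power required = 15730 W.


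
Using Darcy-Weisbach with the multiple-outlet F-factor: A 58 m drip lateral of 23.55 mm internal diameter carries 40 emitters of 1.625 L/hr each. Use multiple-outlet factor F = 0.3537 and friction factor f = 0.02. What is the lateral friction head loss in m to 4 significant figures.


Approach: apply Darcy-Weisbach with the multiple-outlet F-factor, Q = n*q/(3600*1000) m^3/s; v = Q/A; hf = F*f*(L/D)*(v^2/(2g)).
Q = 40*1.625/(3600*1000) = 1.80556e-05 m^3/s
A = pi*(23.55e-3/2)^2 = 4.35584e-04 m^2, so v = Q/A = 0.0414514 m/s
hf = 0.3537*0.02*(58/0.02355)*(0.0414514^2/(2*9.81)) = 0.001526 m
Therefore the lateral friction head loss = 0.001526 m.


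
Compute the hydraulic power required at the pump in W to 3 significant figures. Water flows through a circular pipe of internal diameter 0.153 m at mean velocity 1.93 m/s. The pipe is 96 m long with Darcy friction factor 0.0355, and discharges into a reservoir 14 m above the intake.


Approach: apply continuity + Darcy-Weisbach + hydraulic power, Q = A*v; hf = f*(L/D)*(v^2/(2g)); H = static + hf; P = rho*g*Q*H.
Step 1 — flow rate (continuity, Q = A*v):
  A = pi*(0.153/2)^2 = 0.018385 m^2
  Q = 0.018385 * 1.93 = 0.035484 m^3/s
Step 2 — friction head loss (Darcy-Weisbach):
  hf = 0.0355 * (96/0.153) * (1.93^2 / (2*9.81))
  hf = 4.2289 m
Step 3 — total head: H = 14 + 4.2289 = 18.229 m
Step 4 — hydraulic power (P = rho*g*Q*H):
  P = 1000 * 9.81 * 0.035484 * 18.229 = 6350 W
Therefore the hydraulic power required at the pump = 6350 W.


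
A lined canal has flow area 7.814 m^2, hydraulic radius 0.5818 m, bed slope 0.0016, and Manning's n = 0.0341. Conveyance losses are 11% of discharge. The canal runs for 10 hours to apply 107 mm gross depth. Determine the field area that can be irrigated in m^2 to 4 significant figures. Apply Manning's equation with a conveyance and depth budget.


Approach: apply Manning's equation with a conveyance and depth budget, Q = (1/n)*A*R^(2/3)*S^(1/2); Q_field = Q*(1-loss); Area = Q_field*t/(d/1000).
Step 1 — canal discharge (Manning's equation):
  Q = (1/0.0341) * 7.814 * 0.5818^(2/3) * 0.0016^(1/2) = 6.38795 m^3/s
Step 2 — delivered flow: Q_field = 6.38795*(1 - 11/100) = 5.68528 m^3/s
Step 3 — volume delivered: V = 5.68528 * 10*3600 = 204670 m^3
Step 4 — area served: A = V / (depth/1000) = 204670 / 0.107 = 1913000 m^2
Therefore the field area that can be irrigated = 1913000 m^2.


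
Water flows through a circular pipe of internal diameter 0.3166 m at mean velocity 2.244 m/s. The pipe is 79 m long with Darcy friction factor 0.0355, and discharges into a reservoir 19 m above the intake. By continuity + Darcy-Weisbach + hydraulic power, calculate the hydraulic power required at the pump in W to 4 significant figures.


Approach: apply continuity + Darcy-Weisbach + hydraulic power, Q = A*v; hf = f*(L/D)*(v^2/(2g)); H = static + hf; P = rho*g*Q*H.
Step 1 — flow rate (continuity, Q = A*v):
  A = pi*(0.3166/2)^2 = 0.0787248 m^2
  Q = 0.0787248 * 2.244 = 0.176659 m^3/s
Step 2 — friction head loss (Darcy-Weisbach):
  hf = 0.0355 * (79/0.3166) * (2.244^2 / (2*9.81))
  hf = 2.27348 m
Step 3 — total head: H = 19 + 2.27348 = 21.2735 m
Step 4 — hydraulic power (P = rho*g*Q*H):
  P = 1000 * 9.81 * 0.176659 * 21.2735 = 36870 W
Therefore the hydraulic power required at the pump = 36870 W.


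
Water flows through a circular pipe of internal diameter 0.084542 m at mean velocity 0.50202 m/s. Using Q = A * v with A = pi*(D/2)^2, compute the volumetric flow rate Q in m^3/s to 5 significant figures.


A = pi*(0.084542/2)^2 = 0.005613515 m^2
Q = 0.005613515 * 0.50202 = 0.0028181 m^3/s
Therefore the volumetric flow rate Q = 0.0028181 m^3/s.


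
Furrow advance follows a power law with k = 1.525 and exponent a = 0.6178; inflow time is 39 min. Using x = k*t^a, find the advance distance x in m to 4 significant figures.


x = 1.525 * 39^0.6178 = 14.66 m
Therefore the advance distance x = 14.66 m.


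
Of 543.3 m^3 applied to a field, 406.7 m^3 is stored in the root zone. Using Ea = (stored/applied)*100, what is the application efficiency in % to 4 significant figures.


Ea = (406.7/543.3)*100 = 74.86 %
Therefore the application efficiency = 74.86 %.


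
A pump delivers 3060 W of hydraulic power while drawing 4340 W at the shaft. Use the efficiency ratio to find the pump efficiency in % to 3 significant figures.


Approach: apply the efficiency ratio, eta = (P_out/P_in)*100.
eta = (3060 / 4340) * 100 = 70.5 %
Therefore the pump efficiency = 70.5 %.


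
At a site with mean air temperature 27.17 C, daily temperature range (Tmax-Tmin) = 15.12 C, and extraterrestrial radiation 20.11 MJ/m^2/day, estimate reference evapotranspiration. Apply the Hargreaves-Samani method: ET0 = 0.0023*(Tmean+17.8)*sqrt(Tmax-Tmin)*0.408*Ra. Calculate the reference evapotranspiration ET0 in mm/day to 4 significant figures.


ET0 = 0.0023*(27.17+17.8)*sqrt(15.12)*0.408*20.11 = 3.300 mm/day
Therefore the reference evapotranspiration ET0 = 3.300 mm/day.


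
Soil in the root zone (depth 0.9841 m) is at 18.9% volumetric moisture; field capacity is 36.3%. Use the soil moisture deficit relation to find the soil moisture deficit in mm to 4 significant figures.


Approach: apply the soil moisture deficit relation, SMD = (FC - theta)/100 * depth * 1000.
SMD = (36.3 - 18.9)/100 * 0.9841 * 1000 = 171.2 mm
Therefore the soil moisture deficit = 171.2 mm.


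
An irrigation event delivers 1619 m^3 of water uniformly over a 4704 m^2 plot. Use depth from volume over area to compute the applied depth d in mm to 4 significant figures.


Approach: apply depth from volume over area, d = (V/A)*1000.
d = (1619 / 4704) * 1000 = 344.2 mm
Therefore the applied depth d = 344.2 mm.


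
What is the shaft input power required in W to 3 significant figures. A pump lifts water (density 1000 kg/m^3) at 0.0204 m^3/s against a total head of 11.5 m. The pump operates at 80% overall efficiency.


Approach: apply hydraulic power then efficiency conversion, P = rho*g*Q*H; P_in = P/eta.
Step 1 — hydraulic power (P = rho*g*Q*H):
  P = 1000 * 9.81 * 0.0204 * 11.5 = 2301.4 W
Step 2 — input power: P_in = P/eta = 2301.4 / 0.8 = 2880 W
Therefore the shaft input power required = 2880 W.


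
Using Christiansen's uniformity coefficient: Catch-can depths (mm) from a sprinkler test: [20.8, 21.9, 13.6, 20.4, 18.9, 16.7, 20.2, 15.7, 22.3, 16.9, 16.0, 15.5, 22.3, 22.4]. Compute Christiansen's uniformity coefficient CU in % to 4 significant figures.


Approach: apply Christiansen's uniformity coefficient, CU = (1 - mean_abs_deviation/mean)*100.
mean = 18.8286 mm
mean |d_i - mean| = 2.65306 mm
CU = (1 - 2.65306/18.8286)*100 = 85.91 %
Therefore Christiansen's uniformity coefficient CU = 85.91 %.


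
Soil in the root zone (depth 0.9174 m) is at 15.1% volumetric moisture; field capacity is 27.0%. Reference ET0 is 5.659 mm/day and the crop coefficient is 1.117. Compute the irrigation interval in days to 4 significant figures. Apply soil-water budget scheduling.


Approach: apply soil-water budget scheduling, SMD = (FC-theta)/100*depth*1000; ETc = ET0*Kc; interval = SMD/ETc.
Step 1 — soil moisture deficit:
  SMD = (27.0 - 15.1)/100 * 0.9174 * 1000 = 109.171 mm
Step 2 — daily crop ET (ETc = ET0*Kc):
  ETc = 5.659 * 1.117 = 6.32110 mm/day
Step 3 — irrigation interval (SMD/ETc):
  interval = 109.171 / 6.32110 = 17.27 days
Therefore the irrigation interval = 17.27 days.


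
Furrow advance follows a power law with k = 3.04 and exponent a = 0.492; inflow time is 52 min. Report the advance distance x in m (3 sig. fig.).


Approach: apply the power-law advance function, x = k*t^a.
x = 3.04 * 52^0.492 = 21.2 m
Therefore the advance distance x = 21.2 m.


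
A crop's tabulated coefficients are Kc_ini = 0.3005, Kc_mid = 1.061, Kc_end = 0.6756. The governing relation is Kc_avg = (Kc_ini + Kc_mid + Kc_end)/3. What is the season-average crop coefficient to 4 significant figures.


Kc_avg = (0.3005 + 1.061 + 0.6756)/3 = 0.6790
Therefore the season-average crop coefficient = 0.6790.


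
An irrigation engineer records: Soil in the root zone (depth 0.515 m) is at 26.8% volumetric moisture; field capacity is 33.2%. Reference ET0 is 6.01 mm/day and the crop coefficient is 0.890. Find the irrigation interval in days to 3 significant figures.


Approach: apply soil-water budget scheduling, SMD = (FC-theta)/100*depth*1000; ETc = ET0*Kc; interval = SMD/ETc.
Step 1 — soil moisture deficit:
  SMD = (33.2 - 26.8)/100 * 0.515 * 1000 = 32.960 mm
Step 2 — daily crop ET (ETc = ET0*Kc):
  ETc = 6.01 * 0.890 = 5.3489 mm/day
Step 3 — irrigation interval (SMD/ETc):
  interval = 32.960 / 5.3489 = 6.16 days
Therefore the irrigation interval = 6.16 days.


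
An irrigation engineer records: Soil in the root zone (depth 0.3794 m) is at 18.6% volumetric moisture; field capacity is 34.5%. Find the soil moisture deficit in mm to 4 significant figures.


Approach: apply the soil moisture deficit relation, SMD = (FC - theta)/100 * depth * 1000.
SMD = (34.5 - 18.6)/100 * 0.3794 * 1000 = 60.32 mm
Therefore the soil moisture deficit = 60.32 mm.


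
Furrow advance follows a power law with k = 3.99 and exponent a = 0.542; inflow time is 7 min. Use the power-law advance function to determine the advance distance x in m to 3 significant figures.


Approach: apply the power-law advance function, x = k*t^a.
x = 3.99 * 7^0.542 = 11.5 m
Therefore the advance distance x = 11.5 m.


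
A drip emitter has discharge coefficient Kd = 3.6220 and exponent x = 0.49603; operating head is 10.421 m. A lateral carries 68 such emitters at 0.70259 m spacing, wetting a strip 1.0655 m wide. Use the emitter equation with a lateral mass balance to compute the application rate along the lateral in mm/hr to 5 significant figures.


Approach: apply the emitter equation with a lateral mass balance, q = Kd*h^x; Q = n*q; rate = Q/(n*spacing*width).
Step 1 — single emitter flow (q = Kd*h^x):
  q = 3.6220 * 10.421^0.49603 = 11.58409 L/hr
Step 2 — total lateral flow: Q = 68 * 11.58409 = 787.7183 L/hr
Step 3 — wetted area: A = 68 * 0.70259 * 1.0655 = 50.90546 m^2
Step 4 — application rate: Q/A = 787.7183/50.90546 = 15.474 mm/hr
Therefore the application rate along the lateral = 15.474 mm/hr.


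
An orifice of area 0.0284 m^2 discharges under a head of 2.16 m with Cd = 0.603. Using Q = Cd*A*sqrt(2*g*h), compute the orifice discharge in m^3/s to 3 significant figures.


Q = 0.603 * 0.0284 * sqrt(2*9.81*2.16) = 0.111 m^3/s
Therefore the orifice discharge = 0.111 m^3/s.


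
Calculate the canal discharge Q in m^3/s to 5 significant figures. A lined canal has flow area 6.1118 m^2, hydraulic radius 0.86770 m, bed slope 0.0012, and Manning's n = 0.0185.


Approach: apply Manning's equation, Q = (1/n)*A*R^(2/3)*S^(1/2).
Q = (1/0.0185) * 6.1118 * 0.86770^(2/3) * 0.0012^(1/2) = 10.411 m^3/s
Therefore the canal discharge Q = 10.411 m^3/s.


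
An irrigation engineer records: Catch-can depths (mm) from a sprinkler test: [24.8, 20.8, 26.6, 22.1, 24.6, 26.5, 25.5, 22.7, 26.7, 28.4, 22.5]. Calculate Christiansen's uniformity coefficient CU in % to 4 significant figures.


Approach: apply Christiansen's uniformity coefficient, CU = (1 - mean_abs_deviation/mean)*100.
mean = 24.6545 mm
mean |d_i - mean| = 1.92231 mm
CU = (1 - 1.92231/24.6545)*100 = 92.20 %
Therefore Christiansen's uniformity coefficient CU = 92.20 %.


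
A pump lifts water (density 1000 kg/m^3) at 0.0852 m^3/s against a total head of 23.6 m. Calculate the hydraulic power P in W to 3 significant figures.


Approach: apply the hydraulic power relation, P = rho*g*Q*H.
P = 1000 * 9.81 * 0.0852 * 23.6 = 19700 W
Therefore the hydraulic power P = 19700 W.


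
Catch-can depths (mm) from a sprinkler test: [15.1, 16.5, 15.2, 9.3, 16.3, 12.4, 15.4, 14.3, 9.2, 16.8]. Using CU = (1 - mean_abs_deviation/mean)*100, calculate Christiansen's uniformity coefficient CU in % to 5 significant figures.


mean = 14.05000 mm
mean |d_i - mean| = 2.250000 mm
CU = (1 - 2.250000/14.05000)*100 = 83.986 %
Therefore Christiansen's uniformity coefficient CU = 83.986 %.


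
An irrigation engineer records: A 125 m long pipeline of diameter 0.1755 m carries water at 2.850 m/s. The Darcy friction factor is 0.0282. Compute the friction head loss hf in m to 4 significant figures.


Approach: apply the Darcy-Weisbach equation, hf = f*(L/D)*(v^2/(2g)).
hf = 0.0282 * (125/0.1755) * (2.850^2 / (2*9.81))
hf = 8.315 m
Therefore the friction head loss hf = 8.315 m.


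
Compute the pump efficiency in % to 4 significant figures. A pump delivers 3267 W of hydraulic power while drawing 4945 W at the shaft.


Approach: apply the efficiency ratio, eta = (P_out/P_in)*100.
eta = (3267 / 4945) * 100 = 66.07 %
Therefore the pump efficiency = 66.07 %.


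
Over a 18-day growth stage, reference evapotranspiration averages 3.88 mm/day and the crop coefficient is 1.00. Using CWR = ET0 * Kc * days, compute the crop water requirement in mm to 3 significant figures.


CWR = 3.88 * 1.00 * 18 = 69.8 mm
Therefore the crop water requirement = 69.8 mm.


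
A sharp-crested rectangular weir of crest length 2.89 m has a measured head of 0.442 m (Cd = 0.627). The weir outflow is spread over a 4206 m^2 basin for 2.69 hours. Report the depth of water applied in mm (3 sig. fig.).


Approach: apply the rectangular weir equation with a volume-to-depth conversion, Q = (2/3)*Cd*L*sqrt(2g)*H^1.5; d = Q*t/A * 1000.
Step 1 — weir discharge:
  Q = (2/3)*0.627*2.89*sqrt(2*9.81)*0.442^1.5 = 1.5724 m^3/s
Step 2 — volume: V = 1.5724 * 2.69*3600 = 15227 m^3
Step 3 — depth: d = V/A * 1000 = 15227/4206 * 1000 = 3620 mm
Therefore the depth of water applied = 3620 mm.


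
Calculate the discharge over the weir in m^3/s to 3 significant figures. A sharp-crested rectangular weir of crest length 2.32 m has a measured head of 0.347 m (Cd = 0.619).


Approach: apply the rectangular weir equation, Q = (2/3)*Cd*L*sqrt(2g)*H^1.5.
Q = (2/3)*0.619*2.32*sqrt(2*9.81)*0.347^1.5 = 0.867 m^3/s
Therefore the discharge over the weir = 0.867 m^3/s.


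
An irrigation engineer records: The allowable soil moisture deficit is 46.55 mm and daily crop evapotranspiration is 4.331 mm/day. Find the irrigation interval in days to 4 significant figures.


Approach: apply the irrigation interval relation, interval = SMD / ETc.
interval = 46.55 / 4.331 = 10.75 days
Therefore the irrigation interval = 10.75 days.


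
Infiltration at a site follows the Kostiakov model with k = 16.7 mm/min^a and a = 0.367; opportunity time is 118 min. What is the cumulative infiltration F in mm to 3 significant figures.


Approach: apply the Kostiakov infiltration equation, F = k*t^a.
F = 16.7 * 118^0.367 = 96.2 mm
Therefore the cumulative infiltration F = 96.2 mm.


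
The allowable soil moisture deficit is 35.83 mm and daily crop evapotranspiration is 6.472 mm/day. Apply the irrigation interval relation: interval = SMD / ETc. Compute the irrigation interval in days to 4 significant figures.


interval = 35.83 / 6.472 = 5.536 days
Therefore the irrigation interval = 5.536 days.


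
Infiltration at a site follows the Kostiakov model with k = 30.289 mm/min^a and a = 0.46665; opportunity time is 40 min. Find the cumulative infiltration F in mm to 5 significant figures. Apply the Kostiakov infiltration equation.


Approach: apply the Kostiakov infiltration equation, F = k*t^a.
F = 30.289 * 40^0.46665 = 169.39 mm
Therefore the cumulative infiltration F = 169.39 mm.


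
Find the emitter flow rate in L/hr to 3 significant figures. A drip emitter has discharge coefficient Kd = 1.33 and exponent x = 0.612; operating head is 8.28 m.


Approach: apply the emitter characteristic equation, q = Kd * h^x.
q = 1.33 * 8.28^0.612 = 4.85 L/hr
Therefore the emitter flow rate = 4.85 L/hr.


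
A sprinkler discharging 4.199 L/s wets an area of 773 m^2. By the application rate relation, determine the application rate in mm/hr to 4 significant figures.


Approach: apply the application rate relation, rate = (Q/A)*3600.
rate = (4.199 / 773) * 3600 = 19.56 mm/hr
Therefore the application rate = 19.56 mm/hr.


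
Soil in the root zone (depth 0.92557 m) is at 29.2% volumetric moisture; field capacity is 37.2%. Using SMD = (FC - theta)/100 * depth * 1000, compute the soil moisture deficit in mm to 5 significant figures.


SMD = (37.2 - 29.2)/100 * 0.92557 * 1000 = 74.046 mm
Therefore the soil moisture deficit = 74.046 mm.


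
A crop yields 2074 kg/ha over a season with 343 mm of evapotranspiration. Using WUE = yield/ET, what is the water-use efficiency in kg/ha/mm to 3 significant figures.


WUE = 2074 / 343 = 6.05 kg/ha/mm
Therefore the water-use efficiency = 6.05 kg/ha/mm.


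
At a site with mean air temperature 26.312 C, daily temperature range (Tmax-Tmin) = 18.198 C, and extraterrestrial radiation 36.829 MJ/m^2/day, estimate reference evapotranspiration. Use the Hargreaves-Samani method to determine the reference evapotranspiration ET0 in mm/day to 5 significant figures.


Approach: apply the Hargreaves-Samani method, ET0 = 0.0023*(Tmean+17.8)*sqrt(Tmax-Tmin)*0.408*Ra.
ET0 = 0.0023*(26.312+17.8)*sqrt(18.198)*0.408*36.829 = 6.5035 mm/day
Therefore the reference evapotranspiration ET0 = 6.5035 mm/day.


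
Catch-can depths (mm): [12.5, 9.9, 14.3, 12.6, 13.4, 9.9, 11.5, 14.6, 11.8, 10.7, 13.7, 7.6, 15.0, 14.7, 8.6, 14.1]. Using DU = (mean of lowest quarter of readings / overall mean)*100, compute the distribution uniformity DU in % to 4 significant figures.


sorted lowest 4 of 16: [7.6, 8.6, 9.9, 9.9] -> mean = 9.00000 mm
overall mean = 12.1813 mm
DU = (9.00000/12.1813)*100 = 73.88 %
Therefore the distribution uniformity DU = 73.88 %.


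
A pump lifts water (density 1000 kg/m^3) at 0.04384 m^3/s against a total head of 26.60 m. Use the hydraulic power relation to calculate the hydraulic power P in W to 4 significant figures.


Approach: apply the hydraulic power relation, P = rho*g*Q*H.
P = 1000 * 9.81 * 0.04384 * 26.60 = 11440 W
Therefore the hydraulic power P = 11440 W.


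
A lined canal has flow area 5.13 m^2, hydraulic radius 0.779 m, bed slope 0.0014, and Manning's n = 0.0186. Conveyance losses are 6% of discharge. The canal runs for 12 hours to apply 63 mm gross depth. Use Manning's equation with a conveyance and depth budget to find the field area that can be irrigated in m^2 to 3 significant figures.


Approach: apply Manning's equation with a conveyance and depth budget, Q = (1/n)*A*R^(2/3)*S^(1/2); Q_field = Q*(1-loss); Area = Q_field*t/(d/1000).
Step 1 — canal discharge (Manning's equation):
  Q = (1/0.0186) * 5.13 * 0.779^(2/3) * 0.0014^(1/2) = 8.7370 m^3/s
Step 2 — delivered flow: Q_field = 8.7370*(1 - 6/100) = 8.2127 m^3/s
Step 3 — volume delivered: V = 8.2127 * 12*3600 = 354790 m^3
Step 4 — area served: A = V / (depth/1000) = 354790 / 0.063 = 5630000 m^2
Therefore the field area that can be irrigated = 5630000 m^2.


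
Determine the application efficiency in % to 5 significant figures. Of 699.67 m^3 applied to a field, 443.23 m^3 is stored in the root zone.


Approach: apply the application efficiency ratio, Ea = (stored/applied)*100.
Ea = (443.23/699.67)*100 = 63.348 %
Therefore the application efficiency = 63.348 %.


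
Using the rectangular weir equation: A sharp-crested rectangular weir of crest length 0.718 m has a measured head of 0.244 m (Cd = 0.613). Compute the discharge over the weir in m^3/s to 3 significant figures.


Approach: apply the rectangular weir equation, Q = (2/3)*Cd*L*sqrt(2g)*H^1.5.
Q = (2/3)*0.613*0.718*sqrt(2*9.81)*0.244^1.5 = 0.157 m^3/s
Therefore the discharge over the weir = 0.157 m^3/s.


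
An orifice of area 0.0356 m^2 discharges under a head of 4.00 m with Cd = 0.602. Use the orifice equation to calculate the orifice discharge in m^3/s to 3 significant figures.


Approach: apply the orifice equation, Q = Cd*A*sqrt(2*g*h).
Q = 0.602 * 0.0356 * sqrt(2*9.81*4.00) = 0.190 m^3/s
Therefore the orifice discharge = 0.190 m^3/s.


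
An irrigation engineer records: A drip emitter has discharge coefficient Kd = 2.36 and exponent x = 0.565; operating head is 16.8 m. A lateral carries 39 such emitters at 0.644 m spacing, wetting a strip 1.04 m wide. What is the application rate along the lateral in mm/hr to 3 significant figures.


Approach: apply the emitter equation with a lateral mass balance, q = Kd*h^x; Q = n*q; rate = Q/(n*spacing*width).
Step 1 — single emitter flow (q = Kd*h^x):
  q = 2.36 * 16.8^0.565 = 11.620 L/hr
Step 2 — total lateral flow: Q = 39 * 11.620 = 453.19 L/hr
Step 3 — wetted area: A = 39 * 0.644 * 1.04 = 26.121 m^2
Step 4 — application rate: Q/A = 453.19/26.121 = 17.3 mm/hr
Therefore the application rate along the lateral = 17.3 mm/hr.


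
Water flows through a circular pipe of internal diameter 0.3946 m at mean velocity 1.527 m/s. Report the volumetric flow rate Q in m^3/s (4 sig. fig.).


Approach: apply the continuity equation for pipe flow, Q = A * v with A = pi*(D/2)^2.
A = pi*(0.3946/2)^2 = 0.122294 m^2
Q = 0.122294 * 1.527 = 0.1867 m^3/s
Therefore the volumetric flow rate Q = 0.1867 m^3/s.


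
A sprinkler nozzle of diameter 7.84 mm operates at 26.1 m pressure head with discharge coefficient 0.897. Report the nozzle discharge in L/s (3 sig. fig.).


Approach: apply the orifice equation, Q = Cd*A*sqrt(2*g*h), A = pi*(d/2)^2.
A = pi*(7.84e-3/2)^2 = 4.8275e-05 m^2
Q = 0.897 * 4.8275e-05 * sqrt(2*9.81*26.1) * 1000 = 0.980 L/s
Therefore the nozzle discharge = 0.980 L/s.


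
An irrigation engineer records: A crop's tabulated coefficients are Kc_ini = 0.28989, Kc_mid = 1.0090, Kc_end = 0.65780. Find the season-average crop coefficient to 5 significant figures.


Approach: apply a simple seasonal average, Kc_avg = (Kc_ini + Kc_mid + Kc_end)/3.
Kc_avg = (0.28989 + 1.0090 + 0.65780)/3 = 0.65223
Therefore the season-average crop coefficient = 0.65223.


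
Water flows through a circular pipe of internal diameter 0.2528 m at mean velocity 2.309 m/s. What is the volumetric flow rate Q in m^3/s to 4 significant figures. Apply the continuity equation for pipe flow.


Approach: apply the continuity equation for pipe flow, Q = A * v with A = pi*(D/2)^2.
A = pi*(0.2528/2)^2 = 0.0501931 m^2
Q = 0.0501931 * 2.309 = 0.1159 m^3/s
Therefore the volumetric flow rate Q = 0.1159 m^3/s.


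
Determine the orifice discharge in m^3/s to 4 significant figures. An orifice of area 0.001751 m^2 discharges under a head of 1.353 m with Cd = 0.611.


Approach: apply the orifice equation, Q = Cd*A*sqrt(2*g*h).
Q = 0.611 * 0.001751 * sqrt(2*9.81*1.353) = 0.005512 m^3/s
Therefore the orifice discharge = 0.005512 m^3/s.


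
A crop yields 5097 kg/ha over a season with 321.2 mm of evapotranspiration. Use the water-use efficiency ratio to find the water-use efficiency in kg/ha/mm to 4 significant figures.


Approach: apply the water-use efficiency ratio, WUE = yield/ET.
WUE = 5097 / 321.2 = 15.87 kg/ha/mm
Therefore the water-use efficiency = 15.87 kg/ha/mm.


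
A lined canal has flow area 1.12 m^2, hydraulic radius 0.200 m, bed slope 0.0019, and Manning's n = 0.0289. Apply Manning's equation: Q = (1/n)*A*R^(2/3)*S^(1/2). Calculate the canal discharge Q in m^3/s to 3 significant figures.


Q = (1/0.0289) * 1.12 * 0.200^(2/3) * 0.0019^(1/2) = 0.578 m^3/s
Therefore the canal discharge Q = 0.578 m^3/s.


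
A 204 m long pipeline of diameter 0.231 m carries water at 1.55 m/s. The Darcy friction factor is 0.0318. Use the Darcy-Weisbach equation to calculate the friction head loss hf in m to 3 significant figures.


Approach: apply the Darcy-Weisbach equation, hf = f*(L/D)*(v^2/(2g)).
hf = 0.0318 * (204/0.231) * (1.55^2 / (2*9.81))
hf = 3.44 m
Therefore the friction head loss hf = 3.44 m.


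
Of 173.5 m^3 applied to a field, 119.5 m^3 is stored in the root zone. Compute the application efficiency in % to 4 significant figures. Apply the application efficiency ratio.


Approach: apply the application efficiency ratio, Ea = (stored/applied)*100.
Ea = (119.5/173.5)*100 = 68.88 %
Therefore the application efficiency = 68.88 %.


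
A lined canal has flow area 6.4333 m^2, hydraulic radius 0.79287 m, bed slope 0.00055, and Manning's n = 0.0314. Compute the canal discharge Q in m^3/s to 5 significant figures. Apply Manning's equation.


Approach: apply Manning's equation, Q = (1/n)*A*R^(2/3)*S^(1/2).
Q = (1/0.0314) * 6.4333 * 0.79287^(2/3) * 0.00055^(1/2) = 4.1161 m^3/s
Therefore the canal discharge Q = 4.1161 m^3/s.


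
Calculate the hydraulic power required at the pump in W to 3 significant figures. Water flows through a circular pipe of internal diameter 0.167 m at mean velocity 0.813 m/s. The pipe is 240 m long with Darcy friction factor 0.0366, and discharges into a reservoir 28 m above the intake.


Approach: apply continuity + Darcy-Weisbach + hydraulic power, Q = A*v; hf = f*(L/D)*(v^2/(2g)); H = static + hf; P = rho*g*Q*H.
Step 1 — flow rate (continuity, Q = A*v):
  A = pi*(0.167/2)^2 = 0.021904 m^2
  Q = 0.021904 * 0.813 = 0.017808 m^3/s
Step 2 — friction head loss (Darcy-Weisbach):
  hf = 0.0366 * (240/0.167) * (0.813^2 / (2*9.81))
  hf = 1.7720 m
Step 3 — total head: H = 28 + 1.7720 = 29.772 m
Step 4 — hydraulic power (P = rho*g*Q*H):
  P = 1000 * 9.81 * 0.017808 * 29.772 = 5200 W
Therefore the hydraulic power required at the pump = 5200 W.


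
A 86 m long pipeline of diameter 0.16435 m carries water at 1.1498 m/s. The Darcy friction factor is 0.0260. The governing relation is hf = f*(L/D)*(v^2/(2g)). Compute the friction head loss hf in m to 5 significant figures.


hf = 0.0260 * (86/0.16435) * (1.1498^2 / (2*9.81))
hf = 0.91674 m
Therefore the friction head loss hf = 0.91674 m.


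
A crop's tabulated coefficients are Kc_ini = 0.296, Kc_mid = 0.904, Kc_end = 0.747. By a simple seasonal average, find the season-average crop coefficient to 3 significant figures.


Approach: apply a simple seasonal average, Kc_avg = (Kc_ini + Kc_mid + Kc_end)/3.
Kc_avg = (0.296 + 0.904 + 0.747)/3 = 0.649
Therefore the season-average crop coefficient = 0.649.


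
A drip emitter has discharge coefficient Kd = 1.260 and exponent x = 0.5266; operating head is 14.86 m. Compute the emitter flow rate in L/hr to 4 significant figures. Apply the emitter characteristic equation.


Approach: apply the emitter characteristic equation, q = Kd * h^x.
q = 1.260 * 14.86^0.5266 = 5.219 L/hr
Therefore the emitter flow rate = 5.219 L/hr.


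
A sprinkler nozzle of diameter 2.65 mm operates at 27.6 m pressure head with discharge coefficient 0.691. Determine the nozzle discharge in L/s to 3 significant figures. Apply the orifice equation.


Approach: apply the orifice equation, Q = Cd*A*sqrt(2*g*h), A = pi*(d/2)^2.
A = pi*(2.65e-3/2)^2 = 5.5155e-06 m^2
Q = 0.691 * 5.5155e-06 * sqrt(2*9.81*27.6) * 1000 = 0.0887 L/s
Therefore the nozzle discharge = 0.0887 L/s.


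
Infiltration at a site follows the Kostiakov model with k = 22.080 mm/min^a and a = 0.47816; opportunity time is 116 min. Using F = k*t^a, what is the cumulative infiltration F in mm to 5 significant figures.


F = 22.080 * 116^0.47816 = 214.36 mm
Therefore the cumulative infiltration F = 214.36 mm.


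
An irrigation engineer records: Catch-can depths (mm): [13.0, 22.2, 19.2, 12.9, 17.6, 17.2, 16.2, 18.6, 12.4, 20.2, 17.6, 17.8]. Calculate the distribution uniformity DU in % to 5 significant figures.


Approach: apply the low-quarter distribution uniformity, DU = (mean of lowest quarter of readings / overall mean)*100.
sorted lowest 3 of 12: [12.4, 12.9, 13.0] -> mean = 12.76667 mm
overall mean = 17.07500 mm
DU = (12.76667/17.07500)*100 = 74.768 %
Therefore the distribution uniformity DU = 74.768 %.


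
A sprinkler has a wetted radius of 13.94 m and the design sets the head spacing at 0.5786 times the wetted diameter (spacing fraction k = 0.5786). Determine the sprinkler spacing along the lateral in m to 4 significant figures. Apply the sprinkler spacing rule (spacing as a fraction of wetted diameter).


Approach: apply the sprinkler spacing rule (spacing as a fraction of wetted diameter), S = k*(2*R).
S = 0.5786 * (2 * 13.94) = 16.13 m
Therefore the sprinkler spacing along the lateral = 16.13 m.


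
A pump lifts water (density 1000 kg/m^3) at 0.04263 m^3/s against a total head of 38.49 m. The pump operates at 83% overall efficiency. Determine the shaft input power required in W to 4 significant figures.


Approach: apply hydraulic power then efficiency conversion, P = rho*g*Q*H; P_in = P/eta.
Step 1 — hydraulic power (P = rho*g*Q*H):
  P = 1000 * 9.81 * 0.04263 * 38.49 = 16096.5 W
Step 2 — input power: P_in = P/eta = 16096.5 / 0.83 = 19390 W
Therefore the shaft input power required = 19390 W.


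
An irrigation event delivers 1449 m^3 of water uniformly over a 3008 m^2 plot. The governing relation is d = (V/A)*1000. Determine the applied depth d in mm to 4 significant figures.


d = (1449 / 3008) * 1000 = 481.7 mm
Therefore the applied depth d = 481.7 mm.


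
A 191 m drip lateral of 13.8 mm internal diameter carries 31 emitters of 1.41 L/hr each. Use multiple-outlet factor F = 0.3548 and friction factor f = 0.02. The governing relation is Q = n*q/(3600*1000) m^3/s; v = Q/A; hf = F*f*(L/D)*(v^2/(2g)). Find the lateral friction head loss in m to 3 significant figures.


Q = 31*1.41/(3600*1000) = 1.2142e-05 m^3/s
A = pi*(13.8e-3/2)^2 = 1.4957e-04 m^2, so v = Q/A = 0.081176 m/s
hf = 0.3548*0.02*(191/0.0138)*(0.081176^2/(2*9.81)) = 0.0330 m
Therefore the lateral friction head loss = 0.0330 m.


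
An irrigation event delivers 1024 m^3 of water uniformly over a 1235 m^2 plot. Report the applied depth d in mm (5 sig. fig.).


Approach: apply depth from volume over area, d = (V/A)*1000.
d = (1024 / 1235) * 1000 = 829.15 mm
Therefore the applied depth d = 829.15 mm.


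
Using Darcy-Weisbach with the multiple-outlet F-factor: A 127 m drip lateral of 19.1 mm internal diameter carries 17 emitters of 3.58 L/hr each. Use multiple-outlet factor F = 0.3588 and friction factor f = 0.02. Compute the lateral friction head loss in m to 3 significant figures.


Approach: apply Darcy-Weisbach with the multiple-outlet F-factor, Q = n*q/(3600*1000) m^3/s; v = Q/A; hf = F*f*(L/D)*(v^2/(2g)).
Q = 17*3.58/(3600*1000) = 1.6906e-05 m^3/s
A = pi*(19.1e-3/2)^2 = 2.8652e-04 m^2, so v = Q/A = 0.059003 m/s
hf = 0.3588*0.02*(127/0.0191)*(0.059003^2/(2*9.81)) = 0.00847 m
Therefore the lateral friction head loss = 0.00847 m.


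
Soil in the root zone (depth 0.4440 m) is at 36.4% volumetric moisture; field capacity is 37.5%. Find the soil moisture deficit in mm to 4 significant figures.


Approach: apply the soil moisture deficit relation, SMD = (FC - theta)/100 * depth * 1000.
SMD = (37.5 - 36.4)/100 * 0.4440 * 1000 = 4.884 mm
Therefore the soil moisture deficit = 4.884 mm.


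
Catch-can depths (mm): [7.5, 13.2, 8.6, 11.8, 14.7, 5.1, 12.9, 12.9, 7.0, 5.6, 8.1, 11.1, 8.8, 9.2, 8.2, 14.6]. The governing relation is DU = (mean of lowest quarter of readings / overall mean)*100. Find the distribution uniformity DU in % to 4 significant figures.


sorted lowest 4 of 16: [5.1, 5.6, 7.0, 7.5] -> mean = 6.30000 mm
overall mean = 9.95625 mm
DU = (6.30000/9.95625)*100 = 63.28 %
Therefore the distribution uniformity DU = 63.28 %.


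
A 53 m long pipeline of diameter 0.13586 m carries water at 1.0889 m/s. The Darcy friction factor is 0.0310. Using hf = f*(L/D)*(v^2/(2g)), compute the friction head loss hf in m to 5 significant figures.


hf = 0.0310 * (53/0.13586) * (1.0889^2 / (2*9.81))
hf = 0.73084 m
Therefore the friction head loss hf = 0.73084 m.


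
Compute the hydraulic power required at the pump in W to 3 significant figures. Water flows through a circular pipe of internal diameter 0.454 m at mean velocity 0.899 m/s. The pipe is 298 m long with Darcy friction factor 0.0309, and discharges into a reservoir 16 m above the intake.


Approach: apply continuity + Darcy-Weisbach + hydraulic power, Q = A*v; hf = f*(L/D)*(v^2/(2g)); H = static + hf; P = rho*g*Q*H.
Step 1 — flow rate (continuity, Q = A*v):
  A = pi*(0.454/2)^2 = 0.16188 m^2
  Q = 0.16188 * 0.899 = 0.14553 m^3/s
Step 2 — friction head loss (Darcy-Weisbach):
  hf = 0.0309 * (298/0.454) * (0.899^2 / (2*9.81))
  hf = 0.83549 m
Step 3 — total head: H = 16 + 0.83549 = 16.835 m
Step 4 — hydraulic power (P = rho*g*Q*H):
  P = 1000 * 9.81 * 0.14553 * 16.835 = 24000 W
Therefore the hydraulic power required at the pump = 24000 W.


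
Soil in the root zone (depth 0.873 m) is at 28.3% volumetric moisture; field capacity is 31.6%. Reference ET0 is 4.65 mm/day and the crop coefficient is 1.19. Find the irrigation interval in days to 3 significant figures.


Approach: apply soil-water budget scheduling, SMD = (FC-theta)/100*depth*1000; ETc = ET0*Kc; interval = SMD/ETc.
Step 1 — soil moisture deficit:
  SMD = (31.6 - 28.3)/100 * 0.873 * 1000 = 28.809 mm
Step 2 — daily crop ET (ETc = ET0*Kc):
  ETc = 4.65 * 1.19 = 5.5335 mm/day
Step 3 — irrigation interval (SMD/ETc):
  interval = 28.809 / 5.5335 = 5.21 days
Therefore the irrigation interval = 5.21 days.


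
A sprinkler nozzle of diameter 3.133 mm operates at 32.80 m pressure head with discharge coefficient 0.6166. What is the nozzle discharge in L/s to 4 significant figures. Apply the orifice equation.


Approach: apply the orifice equation, Q = Cd*A*sqrt(2*g*h), A = pi*(d/2)^2.
A = pi*(3.133e-3/2)^2 = 7.70922e-06 m^2
Q = 0.6166 * 7.70922e-06 * sqrt(2*9.81*32.80) * 1000 = 0.1206 L/s
Therefore the nozzle discharge = 0.1206 L/s.


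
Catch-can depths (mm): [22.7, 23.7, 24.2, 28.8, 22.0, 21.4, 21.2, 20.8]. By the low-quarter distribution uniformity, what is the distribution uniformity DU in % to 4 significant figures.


Approach: apply the low-quarter distribution uniformity, DU = (mean of lowest quarter of readings / overall mean)*100.
sorted lowest 2 of 8: [20.8, 21.2] -> mean = 21.0000 mm
overall mean = 23.1000 mm
DU = (21.0000/23.1000)*100 = 90.91 %
Therefore the distribution uniformity DU = 90.91 %.


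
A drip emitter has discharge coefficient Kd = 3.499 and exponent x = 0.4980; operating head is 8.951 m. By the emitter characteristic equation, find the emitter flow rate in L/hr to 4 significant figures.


Approach: apply the emitter characteristic equation, q = Kd * h^x.
q = 3.499 * 8.951^0.4980 = 10.42 L/hr
Therefore the emitter flow rate = 10.42 L/hr.


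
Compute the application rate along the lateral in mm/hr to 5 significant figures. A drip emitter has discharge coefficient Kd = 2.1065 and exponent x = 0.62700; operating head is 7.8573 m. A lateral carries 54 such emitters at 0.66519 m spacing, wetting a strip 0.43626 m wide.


Approach: apply the emitter equation with a lateral mass balance, q = Kd*h^x; Q = n*q; rate = Q/(n*spacing*width).
Step 1 — single emitter flow (q = Kd*h^x):
  q = 2.1065 * 7.8573^0.62700 = 7.671810 L/hr
Step 2 — total lateral flow: Q = 54 * 7.671810 = 414.2777 L/hr
Step 3 — wetted area: A = 54 * 0.66519 * 0.43626 = 15.67057 m^2
Step 4 — application rate: Q/A = 414.2777/15.67057 = 26.437 mm/hr
Therefore the application rate along the lateral = 26.437 mm/hr.


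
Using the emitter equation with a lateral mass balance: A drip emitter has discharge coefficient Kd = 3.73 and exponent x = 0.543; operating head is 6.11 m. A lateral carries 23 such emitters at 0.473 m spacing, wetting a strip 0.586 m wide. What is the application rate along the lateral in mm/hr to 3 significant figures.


Approach: apply the emitter equation with a lateral mass balance, q = Kd*h^x; Q = n*q; rate = Q/(n*spacing*width).
Step 1 — single emitter flow (q = Kd*h^x):
  q = 3.73 * 6.11^0.543 = 9.9662 L/hr
Step 2 — total lateral flow: Q = 23 * 9.9662 = 229.22 L/hr
Step 3 — wetted area: A = 23 * 0.473 * 0.586 = 6.3751 m^2
Step 4 — application rate: Q/A = 229.22/6.3751 = 36.0 mm/hr
Therefore the application rate along the lateral = 36.0 mm/hr.


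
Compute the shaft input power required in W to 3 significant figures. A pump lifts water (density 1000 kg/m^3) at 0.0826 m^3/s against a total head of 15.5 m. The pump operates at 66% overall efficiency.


Approach: apply hydraulic power then efficiency conversion, P = rho*g*Q*H; P_in = P/eta.
Step 1 — hydraulic power (P = rho*g*Q*H):
  P = 1000 * 9.81 * 0.0826 * 15.5 = 12560 W
Step 2 — input power: P_in = P/eta = 12560 / 0.66 = 19000 W
Therefore the shaft input power required = 19000 W.


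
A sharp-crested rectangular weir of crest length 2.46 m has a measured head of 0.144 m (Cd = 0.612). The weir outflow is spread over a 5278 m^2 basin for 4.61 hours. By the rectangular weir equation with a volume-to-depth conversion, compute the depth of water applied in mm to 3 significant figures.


Approach: apply the rectangular weir equation with a volume-to-depth conversion, Q = (2/3)*Cd*L*sqrt(2g)*H^1.5; d = Q*t/A * 1000.
Step 1 — weir discharge:
  Q = (2/3)*0.612*2.46*sqrt(2*9.81)*0.144^1.5 = 0.24293 m^3/s
Step 2 — volume: V = 0.24293 * 4.61*3600 = 4031.7 m^3
Step 3 — depth: d = V/A * 1000 = 4031.7/5278 * 1000 = 764 mm
Therefore the depth of water applied = 764 mm.


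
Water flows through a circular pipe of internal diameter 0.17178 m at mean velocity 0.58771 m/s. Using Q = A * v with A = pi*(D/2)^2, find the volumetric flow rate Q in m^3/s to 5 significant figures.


A = pi*(0.17178/2)^2 = 0.02317582 m^2
Q = 0.02317582 * 0.58771 = 0.013621 m^3/s
Therefore the volumetric flow rate Q = 0.013621 m^3/s.


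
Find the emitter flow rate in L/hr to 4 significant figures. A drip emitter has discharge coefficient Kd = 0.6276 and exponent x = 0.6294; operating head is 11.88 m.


Approach: apply the emitter characteristic equation, q = Kd * h^x.
q = 0.6276 * 11.88^0.6294 = 2.980 L/hr
Therefore the emitter flow rate = 2.980 L/hr.


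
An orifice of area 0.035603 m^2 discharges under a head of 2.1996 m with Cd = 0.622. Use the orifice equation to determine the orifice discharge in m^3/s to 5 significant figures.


Approach: apply the orifice equation, Q = Cd*A*sqrt(2*g*h).
Q = 0.622 * 0.035603 * sqrt(2*9.81*2.1996) = 0.14548 m^3/s
Therefore the orifice discharge = 0.14548 m^3/s.


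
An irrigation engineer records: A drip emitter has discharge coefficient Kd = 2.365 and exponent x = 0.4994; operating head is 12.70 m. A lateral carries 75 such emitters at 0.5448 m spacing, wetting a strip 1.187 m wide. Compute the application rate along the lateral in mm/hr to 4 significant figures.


Approach: apply the emitter equation with a lateral mass balance, q = Kd*h^x; Q = n*q; rate = Q/(n*spacing*width).
Step 1 — single emitter flow (q = Kd*h^x):
  q = 2.365 * 12.70^0.4994 = 8.41532 L/hr
Step 2 — total lateral flow: Q = 75 * 8.41532 = 631.149 L/hr
Step 3 — wetted area: A = 75 * 0.5448 * 1.187 = 48.5008 m^2
Step 4 — application rate: Q/A = 631.149/48.5008 = 13.01 mm/hr
Therefore the application rate along the lateral = 13.01 mm/hr.
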